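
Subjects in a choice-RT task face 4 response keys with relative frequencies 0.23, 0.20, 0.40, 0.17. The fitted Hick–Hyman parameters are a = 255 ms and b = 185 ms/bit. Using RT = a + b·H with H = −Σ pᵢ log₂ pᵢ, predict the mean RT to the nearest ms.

Entropy contributions −pᵢ log₂ pᵢ: 0.4877, 0.4644, 0.5288, 0.4346; sum H = 1.9154 bits.
RT = a + bH = 255 + 185·1.9154 = 609.35 ms.

609 ms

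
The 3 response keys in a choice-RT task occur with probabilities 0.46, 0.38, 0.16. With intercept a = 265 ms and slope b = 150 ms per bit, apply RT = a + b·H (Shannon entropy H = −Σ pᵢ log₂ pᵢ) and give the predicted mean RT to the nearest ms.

485 ms

Entropy contributions −pᵢ log₂ pᵢ: 0.5153, 0.5305, 0.4230; sum H = 1.4688 bits.
RT = a + bH = 265 + 150·1.4688 = 485.32 ms.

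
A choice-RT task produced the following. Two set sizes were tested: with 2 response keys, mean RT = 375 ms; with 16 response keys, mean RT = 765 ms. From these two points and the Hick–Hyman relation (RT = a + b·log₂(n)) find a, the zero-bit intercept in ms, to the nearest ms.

245 ms

b = (RT₂ − RT₁)/(log₂ n₂ − log₂ n₁) = (765 − 375)/(4 − 1) = 130 ms/bit.
Intercept: a = 375 − 130·log₂(2) = 245.000 ms.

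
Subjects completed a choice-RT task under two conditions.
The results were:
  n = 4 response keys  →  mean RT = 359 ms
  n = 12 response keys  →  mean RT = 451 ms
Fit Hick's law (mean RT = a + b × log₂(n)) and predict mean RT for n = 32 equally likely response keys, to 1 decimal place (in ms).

With log₂ n on the abscissa the relation is linear; from the two conditions:
  b = (451 − 359) / (log₂ 12 − log₂ 4) = 92 / (3.5850 − 2) = 58.046 ms/bit
  a = 359 − 58.046 × 2 = 242.909 ms
Then RT(32) = 242.909 + 58.046 × log₂ 32 = 242.909 + 58.046 × 5 ≈ 533.137 ms.

533.1 ms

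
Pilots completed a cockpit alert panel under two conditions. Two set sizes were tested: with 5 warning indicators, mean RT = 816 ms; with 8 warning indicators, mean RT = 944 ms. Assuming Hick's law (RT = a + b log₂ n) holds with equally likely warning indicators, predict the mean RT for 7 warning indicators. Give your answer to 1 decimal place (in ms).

907.6 ms

Fit slope and intercept:
  b = (944 − 816) / (log₂ 8 − log₂ 5) = 128 / (3 − 2.3219) = 188.771 ms/bit
  a = 816 − 188.771 × 2.3219 = 377.688 ms
Then RT(7) = 377.688 + 188.771 × log₂ 7 = 377.688 + 188.771 × 2.8074 ≈ 907.634 ms.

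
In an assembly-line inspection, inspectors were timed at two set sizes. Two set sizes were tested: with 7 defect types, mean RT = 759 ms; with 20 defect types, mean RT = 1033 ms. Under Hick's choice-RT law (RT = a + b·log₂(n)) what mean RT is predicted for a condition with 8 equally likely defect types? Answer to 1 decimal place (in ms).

Fit slope and intercept:
  b = (1033 − 759) / (log₂ 20 − log₂ 7) = 274 / (4.3219 − 2.8074) = 180.909 ms/bit
  a = 759 − 180.909 × 2.8074 = 251.124 ms
Then RT(8) = 251.124 + 180.909 × log₂ 8 = 251.124 + 180.909 × 3 ≈ 793.851 ms.

793.9 ms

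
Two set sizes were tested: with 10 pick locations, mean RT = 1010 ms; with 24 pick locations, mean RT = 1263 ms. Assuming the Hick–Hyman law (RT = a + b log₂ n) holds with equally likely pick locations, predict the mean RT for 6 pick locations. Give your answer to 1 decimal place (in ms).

With log₂ n on the abscissa the relation is linear; from the two conditions:
  b = (1263 − 1010) / (log₂ 24 − log₂ 10) = 253 / (4.5850 − 3.3219) = 200.311 ms/bit
  a = 1010 − 200.311 × 3.3219 = 344.580 ms
Then RT(6) = 344.580 + 200.311 × log₂ 6 = 344.580 + 200.311 × 2.5850 ≈ 862.378 ms.

862.4 ms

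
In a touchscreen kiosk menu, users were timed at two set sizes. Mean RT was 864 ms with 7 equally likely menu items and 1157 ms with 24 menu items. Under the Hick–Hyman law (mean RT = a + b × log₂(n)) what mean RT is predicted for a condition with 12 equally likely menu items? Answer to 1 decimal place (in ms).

With log₂ n on the abscissa the relation is linear; from the two conditions:
  b = (1157 − 864) / (log₂ 24 − log₂ 7) = 293 / (4.5850 − 2.8074) = 164.828 ms/bit
  a = 864 − 164.828 × 2.8074 = 401.269 ms
Then RT(12) = 401.269 + 164.828 × log₂ 12 = 401.269 + 164.828 × 3.5850 ≈ 992.172 ms.

992.2 ms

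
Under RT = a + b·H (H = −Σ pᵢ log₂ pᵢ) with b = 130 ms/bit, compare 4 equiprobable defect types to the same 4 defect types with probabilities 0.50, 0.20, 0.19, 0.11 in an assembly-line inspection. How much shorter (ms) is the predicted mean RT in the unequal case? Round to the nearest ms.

30 ms

Equiprobable entropy H₀ = log₂ 4 = 2.0000 bits.
Skewed entropy H = −Σ pᵢ log₂ pᵢ = 1.7699 bits.
ΔRT = b·(H₀ − H) = 130 × 0.2301 = 29.91 ms.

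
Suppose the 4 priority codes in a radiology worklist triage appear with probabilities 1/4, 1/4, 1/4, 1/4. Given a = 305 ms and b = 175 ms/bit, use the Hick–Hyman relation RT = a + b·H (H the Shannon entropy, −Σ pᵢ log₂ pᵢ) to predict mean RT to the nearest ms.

H = −Σ pᵢ log₂ pᵢ = 0.25·2 + 0.25·2 + 0.25·2 + 0.25·2 = 2.000 bits.
RT = 305 + 175 × 2.000 = 655.00 ms.

655 ms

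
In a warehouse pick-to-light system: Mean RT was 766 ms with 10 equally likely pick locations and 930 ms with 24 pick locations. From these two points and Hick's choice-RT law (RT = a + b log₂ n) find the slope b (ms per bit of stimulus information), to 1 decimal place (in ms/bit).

129.8 ms/bit

Slope: b = (930 − 766) / (log₂ 24 − log₂ 10) = 164/1.2630 = 129.846 ms/bit.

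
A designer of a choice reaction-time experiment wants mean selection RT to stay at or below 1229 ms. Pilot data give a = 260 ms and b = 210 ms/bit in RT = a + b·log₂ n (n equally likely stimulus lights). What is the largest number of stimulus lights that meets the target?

Information budget: (1229 − 260)/210 = 4.6143 bits, so n ≤ 2^4.6143 = 24.493 → at most 24.

24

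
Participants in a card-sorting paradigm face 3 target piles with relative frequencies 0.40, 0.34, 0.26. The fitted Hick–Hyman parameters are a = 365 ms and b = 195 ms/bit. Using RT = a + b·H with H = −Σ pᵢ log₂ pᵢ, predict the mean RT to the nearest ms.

H = 0.40·log₂(1/0.40) + 0.34·log₂(1/0.34) + 0.26·log₂(1/0.26) = 1.5632 bits.
RT = 365 + 195 × 1.5632 = 669.83 ms.

670 ms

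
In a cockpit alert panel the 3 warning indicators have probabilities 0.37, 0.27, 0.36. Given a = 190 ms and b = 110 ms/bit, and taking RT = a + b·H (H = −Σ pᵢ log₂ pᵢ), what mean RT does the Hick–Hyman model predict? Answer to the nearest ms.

H = 0.37·log₂(1/0.37) + 0.27·log₂(1/0.27) + 0.36·log₂(1/0.36) = 1.5714 bits.
RT = 190 + 110 × 1.5714 = 362.85 ms.

363 ms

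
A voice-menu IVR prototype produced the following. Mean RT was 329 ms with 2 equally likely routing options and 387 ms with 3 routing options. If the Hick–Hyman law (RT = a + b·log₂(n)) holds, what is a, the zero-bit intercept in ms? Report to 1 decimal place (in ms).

229.8 ms

The slope on a log₂ axis is (387 − 329) / (1.5850 − 1) = 99.152 ms/bit.
a = RT₁ − b·log₂ n₁ = 329 − 99.152 × 1 = 229.848 ms.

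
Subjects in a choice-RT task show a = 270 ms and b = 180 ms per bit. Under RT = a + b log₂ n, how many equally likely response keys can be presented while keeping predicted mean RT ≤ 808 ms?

Set 270 + 180·log₂ n ≤ 808 → log₂ n ≤ (808 − 270)/180 = 2.9889.
So n ≤ 2^2.9889 = 7.939; the largest integer n is 7.

7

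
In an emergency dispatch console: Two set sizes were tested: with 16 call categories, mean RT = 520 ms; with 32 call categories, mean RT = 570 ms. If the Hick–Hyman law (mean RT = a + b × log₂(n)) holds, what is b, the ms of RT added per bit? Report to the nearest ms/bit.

50 ms/bit

The slope on a log₂ axis is (570 − 520) / (5 − 4) = 50 ms/bit.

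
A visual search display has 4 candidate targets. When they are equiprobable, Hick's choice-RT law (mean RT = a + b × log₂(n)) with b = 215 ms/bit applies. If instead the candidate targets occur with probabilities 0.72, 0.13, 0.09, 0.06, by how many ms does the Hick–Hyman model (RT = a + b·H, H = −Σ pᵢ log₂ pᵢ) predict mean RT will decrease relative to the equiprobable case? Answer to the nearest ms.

155 ms

The RT saving is b·ΔH. Equiprobable H₀ = log₂(4) = 2.0000 bits; with the given probabilities H = 1.2801 bits.
b·(H₀ − H) = 215 × (2.0000 − 1.2801) = 154.79 ms.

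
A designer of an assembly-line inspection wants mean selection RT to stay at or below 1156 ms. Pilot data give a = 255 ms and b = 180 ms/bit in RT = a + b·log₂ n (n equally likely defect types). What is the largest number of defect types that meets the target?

Set 255 + 180·log₂ n ≤ 1156 → log₂ n ≤ (1156 − 255)/180 = 5.0056.
So n ≤ 2^5.0056 = 32.123; the largest integer n is 32.

32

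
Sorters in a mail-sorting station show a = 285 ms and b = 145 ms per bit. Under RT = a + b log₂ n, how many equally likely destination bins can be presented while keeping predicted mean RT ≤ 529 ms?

3

Set 285 + 145·log₂ n ≤ 529 → log₂ n ≤ (529 − 285)/145 = 1.6828.
So n ≤ 2^1.6828 = 3.210; the largest integer n is 3.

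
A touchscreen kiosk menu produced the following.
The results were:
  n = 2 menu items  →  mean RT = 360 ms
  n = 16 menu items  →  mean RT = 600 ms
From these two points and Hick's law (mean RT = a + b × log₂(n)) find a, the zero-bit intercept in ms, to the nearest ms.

Slope: b = (600 − 360) / (log₂ 16 − log₂ 2) = 240/3.0000 = 80 ms/bit.
Intercept: a = 360 − 80·log₂(2) = 280.000 ms.

280 ms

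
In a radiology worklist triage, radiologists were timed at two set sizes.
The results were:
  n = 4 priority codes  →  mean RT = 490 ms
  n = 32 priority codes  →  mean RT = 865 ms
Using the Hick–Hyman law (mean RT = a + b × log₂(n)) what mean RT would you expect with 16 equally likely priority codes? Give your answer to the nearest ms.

Fit slope and intercept:
  b = (865 − 490) / (log₂ 32 − log₂ 4) = 375 / (5 − 2) = 125 ms/bit
  a = 490 − 125 × 2 = 240 ms
Then RT(16) = 240 + 125 × log₂ 16 = 240 + 125 × 4 ≈ 740.000 ms.

740 ms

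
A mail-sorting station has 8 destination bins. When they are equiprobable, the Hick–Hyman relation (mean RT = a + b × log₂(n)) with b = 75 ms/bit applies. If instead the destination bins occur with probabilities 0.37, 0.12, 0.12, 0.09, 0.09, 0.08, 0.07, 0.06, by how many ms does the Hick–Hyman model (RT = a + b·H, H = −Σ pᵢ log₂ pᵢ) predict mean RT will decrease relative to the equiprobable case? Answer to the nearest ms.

The RT saving is b·ΔH. Equiprobable H₀ = log₂(8) = 3.0000 bits; with the given probabilities H = 2.6938 bits.
b·(H₀ − H) = 75 × (3.0000 − 2.6938) = 22.97 ms.

23 ms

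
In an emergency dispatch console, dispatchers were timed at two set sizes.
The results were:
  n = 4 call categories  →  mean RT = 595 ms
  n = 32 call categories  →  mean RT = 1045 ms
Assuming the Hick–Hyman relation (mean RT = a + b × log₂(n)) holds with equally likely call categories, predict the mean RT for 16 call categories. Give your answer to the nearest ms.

895 ms

With log₂ n on the abscissa the relation is linear; from the two conditions:
  b = (1045 − 595) / (log₂ 32 − log₂ 4) = 450 / (5 − 2) = 150 ms/bit
  a = 595 − 150 × 2 = 295 ms
Then RT(16) = 295 + 150 × log₂ 16 = 295 + 150 × 4 ≈ 895.000 ms.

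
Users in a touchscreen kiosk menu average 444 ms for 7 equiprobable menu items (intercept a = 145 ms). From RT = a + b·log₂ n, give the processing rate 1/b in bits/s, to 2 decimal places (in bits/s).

9.39 bits/s

Choice component = 444 − 145 = 299 ms over log₂(7) = 2.8074 bits.
b = 299 / 2.8074 = 106.506 ms/bit, so 1/b = 9.389 bits/s.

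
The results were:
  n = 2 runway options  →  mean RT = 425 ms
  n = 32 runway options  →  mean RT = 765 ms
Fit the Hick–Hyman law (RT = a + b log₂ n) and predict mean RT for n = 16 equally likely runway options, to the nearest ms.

With log₂ n on the abscissa the relation is linear; from the two conditions:
  b = (765 − 425) / (log₂ 32 − log₂ 2) = 340 / (5 − 1) = 85 ms/bit
  a = 425 − 85 × 1 = 340 ms
Then RT(16) = 340 + 85 × log₂ 16 = 340 + 85 × 4 ≈ 680.000 ms.

680 ms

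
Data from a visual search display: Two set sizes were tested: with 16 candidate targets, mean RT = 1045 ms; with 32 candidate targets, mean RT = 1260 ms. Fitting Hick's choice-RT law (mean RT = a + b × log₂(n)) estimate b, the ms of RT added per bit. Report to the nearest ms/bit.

b = (RT₂ − RT₁)/(log₂ n₂ − log₂ n₁) = (1260 − 1045)/(5 − 4) = 215 ms/bit.

215 ms/bit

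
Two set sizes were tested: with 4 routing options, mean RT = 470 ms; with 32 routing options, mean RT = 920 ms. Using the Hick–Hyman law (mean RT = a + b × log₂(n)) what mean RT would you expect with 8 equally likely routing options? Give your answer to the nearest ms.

620 ms

Fit slope and intercept:
  b = (920 − 470) / (log₂ 32 − log₂ 4) = 450 / (5 − 2) = 150 ms/bit
  a = 470 − 150 × 2 = 170 ms
Then RT(8) = 170 + 150 × log₂ 8 = 170 + 150 × 3 ≈ 620.000 ms.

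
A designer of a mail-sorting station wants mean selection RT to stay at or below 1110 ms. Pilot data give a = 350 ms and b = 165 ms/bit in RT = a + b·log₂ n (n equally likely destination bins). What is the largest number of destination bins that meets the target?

24

Set 350 + 165·log₂ n ≤ 1110 → log₂ n ≤ (1110 − 350)/165 = 4.6061.
So n ≤ 2^4.6061 = 24.354; the largest integer n is 24.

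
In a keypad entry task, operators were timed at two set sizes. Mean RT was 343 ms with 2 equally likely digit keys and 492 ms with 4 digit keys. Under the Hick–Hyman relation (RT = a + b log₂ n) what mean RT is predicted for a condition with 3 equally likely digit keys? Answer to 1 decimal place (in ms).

430.2 ms

Fit slope and intercept:
  b = (492 − 343) / (log₂ 4 − log₂ 2) = 149 / (2 − 1) = 149.000 ms/bit
  a = 343 − 149.000 × 1 = 194.000 ms
Then RT(3) = 194.000 + 149.000 × log₂ 3 = 194.000 + 149.000 × 1.5850 ≈ 430.159 ms.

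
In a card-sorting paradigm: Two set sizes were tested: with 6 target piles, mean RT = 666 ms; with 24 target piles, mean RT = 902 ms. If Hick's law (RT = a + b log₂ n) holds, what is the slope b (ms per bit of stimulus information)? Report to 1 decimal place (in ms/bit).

Slope: b = (902 − 666) / (log₂ 24 − log₂ 6) = 236/2.0000 = 118.000 ms/bit.

118.0 ms/bit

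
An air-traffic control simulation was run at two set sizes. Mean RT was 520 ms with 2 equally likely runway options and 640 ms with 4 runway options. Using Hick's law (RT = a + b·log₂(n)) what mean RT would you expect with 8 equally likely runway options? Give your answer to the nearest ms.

760 ms

With log₂ n on the abscissa the relation is linear; from the two conditions:
  b = (640 − 520) / (log₂ 4 − log₂ 2) = 120 / (2 − 1) = 120 ms/bit
  a = 520 − 120 × 1 = 400 ms
Then RT(8) = 400 + 120 × log₂ 8 = 400 + 120 × 3 ≈ 760.000 ms.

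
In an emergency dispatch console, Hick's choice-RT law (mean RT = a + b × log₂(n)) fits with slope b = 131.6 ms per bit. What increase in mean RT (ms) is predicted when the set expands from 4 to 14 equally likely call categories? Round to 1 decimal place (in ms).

237.8 ms

The intercept a cancels: ΔRT = b·(log₂ n₂ − log₂ n₁) = b·log₂(n₂/n₁).
log₂(14) − log₂(4) = 3.8074 − 2 = 1.8074.
ΔRT = 131.6 × 1.8074 = 237.848 ms.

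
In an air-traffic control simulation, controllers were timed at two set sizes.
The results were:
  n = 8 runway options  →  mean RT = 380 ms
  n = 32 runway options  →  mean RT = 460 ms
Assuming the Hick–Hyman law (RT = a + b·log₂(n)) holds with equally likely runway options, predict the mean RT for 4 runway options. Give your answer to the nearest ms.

RT is linear in log₂ n, so two points fix the line:
  b = (460 − 380) / (log₂ 32 − log₂ 8) = 80 / (5 − 3) = 40 ms/bit
  a = 380 − 40 × 3 = 260 ms
Then RT(4) = 260 + 40 × log₂ 4 = 260 + 40 × 2 ≈ 340.000 ms.

340 ms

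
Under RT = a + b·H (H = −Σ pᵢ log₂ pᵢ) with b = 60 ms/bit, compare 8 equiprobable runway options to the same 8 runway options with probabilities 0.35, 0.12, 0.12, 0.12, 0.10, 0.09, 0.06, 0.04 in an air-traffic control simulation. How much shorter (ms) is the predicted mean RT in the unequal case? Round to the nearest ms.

18 ms

Equiprobable entropy H₀ = log₂ 8 = 3.0000 bits.
Skewed entropy H = −Σ pᵢ log₂ pᵢ = 2.7054 bits.
ΔRT = b·(H₀ − H) = 60 × 0.2946 = 17.67 ms.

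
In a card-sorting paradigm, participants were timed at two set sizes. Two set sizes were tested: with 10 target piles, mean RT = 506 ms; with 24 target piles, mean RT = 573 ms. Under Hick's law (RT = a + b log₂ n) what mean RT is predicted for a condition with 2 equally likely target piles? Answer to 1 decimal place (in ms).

Solve the two-equation system in a and b:
  b = (573 − 506) / (log₂ 24 − log₂ 10) = 67 / (4.5850 − 3.3219) = 53.047 ms/bit
  a = 506 − 53.047 × 3.3219 = 329.782 ms
Then RT(2) = 329.782 + 53.047 × log₂ 2 = 329.782 + 53.047 × 1 ≈ 382.829 ms.

382.8 ms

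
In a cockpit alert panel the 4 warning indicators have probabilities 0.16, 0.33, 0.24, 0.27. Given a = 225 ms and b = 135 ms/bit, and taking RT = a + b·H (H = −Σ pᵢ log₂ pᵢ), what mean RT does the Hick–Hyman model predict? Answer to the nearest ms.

489 ms

Entropy contributions −pᵢ log₂ pᵢ: 0.4230, 0.5278, 0.4941, 0.5100; sum H = 1.9550 bits.
RT = a + bH = 225 + 135·1.9550 = 488.92 ms.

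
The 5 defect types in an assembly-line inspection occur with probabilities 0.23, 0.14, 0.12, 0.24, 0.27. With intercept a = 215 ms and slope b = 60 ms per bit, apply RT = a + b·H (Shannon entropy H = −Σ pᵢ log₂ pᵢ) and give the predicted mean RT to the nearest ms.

350 ms

Entropy contributions −pᵢ log₂ pᵢ: 0.4877, 0.3971, 0.3671, 0.4941, 0.5100; sum H = 2.2560 bits.
RT = a + bH = 215 + 60·2.2560 = 350.36 ms.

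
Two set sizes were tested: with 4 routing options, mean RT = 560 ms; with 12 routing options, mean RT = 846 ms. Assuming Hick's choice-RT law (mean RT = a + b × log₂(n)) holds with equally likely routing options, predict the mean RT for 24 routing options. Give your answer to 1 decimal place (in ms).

1026.4 ms

Fit slope and intercept:
  b = (846 − 560) / (log₂ 12 − log₂ 4) = 286 / (3.5850 − 2) = 180.446 ms/bit
  a = 560 − 180.446 × 2 = 199.108 ms
Then RT(24) = 199.108 + 180.446 × log₂ 24 = 199.108 + 180.446 × 4.5850 ≈ 1026.446 ms.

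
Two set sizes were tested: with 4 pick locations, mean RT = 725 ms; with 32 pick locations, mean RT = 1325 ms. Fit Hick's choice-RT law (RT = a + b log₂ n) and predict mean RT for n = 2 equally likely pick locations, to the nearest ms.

Solve the two-equation system in a and b:
  b = (1325 − 725) / (log₂ 32 − log₂ 4) = 600 / (5 − 2) = 200 ms/bit
  a = 725 − 200 × 2 = 325 ms
Then RT(2) = 325 + 200 × log₂ 2 = 325 + 200 × 1 ≈ 525.000 ms.

525 ms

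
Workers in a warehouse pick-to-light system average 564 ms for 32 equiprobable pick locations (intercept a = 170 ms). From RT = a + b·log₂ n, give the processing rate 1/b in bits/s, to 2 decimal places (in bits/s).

12.69 bits/s

Choice component = 564 − 170 = 394 ms over log₂(32) = 5 bits.
b = 394 / 5 = 78.800 ms/bit, so 1/b = 12.690 bits/s.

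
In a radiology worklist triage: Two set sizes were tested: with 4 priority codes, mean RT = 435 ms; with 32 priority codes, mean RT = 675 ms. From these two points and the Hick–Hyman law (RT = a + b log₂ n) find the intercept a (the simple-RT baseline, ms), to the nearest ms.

275 ms

Slope: b = (675 − 435) / (log₂ 32 − log₂ 4) = 240/3.0000 = 80 ms/bit.
a = RT₁ − b·log₂ n₁ = 435 − 80 × 2 = 275.000 ms.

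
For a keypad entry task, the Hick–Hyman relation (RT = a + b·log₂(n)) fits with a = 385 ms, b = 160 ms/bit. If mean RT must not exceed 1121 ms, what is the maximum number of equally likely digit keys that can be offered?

24

160·log₂ n ≤ 1121 − 385 = 736, giving log₂ n ≤ 4.6000 and n ≤ 24.251. The largest whole number is 24.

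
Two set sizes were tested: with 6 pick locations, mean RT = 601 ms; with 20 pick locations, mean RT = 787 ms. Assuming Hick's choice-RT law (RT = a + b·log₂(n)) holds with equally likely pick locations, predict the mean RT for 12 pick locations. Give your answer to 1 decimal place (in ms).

With log₂ n on the abscissa the relation is linear; from the two conditions:
  b = (787 − 601) / (log₂ 20 − log₂ 6) = 186 / (4.3219 − 2.5850) = 107.083 ms/bit
  a = 601 − 107.083 × 2.5850 = 324.194 ms
Then RT(12) = 324.194 + 107.083 × log₂ 12 = 324.194 + 107.083 × 3.5850 ≈ 708.083 ms.

708.1 ms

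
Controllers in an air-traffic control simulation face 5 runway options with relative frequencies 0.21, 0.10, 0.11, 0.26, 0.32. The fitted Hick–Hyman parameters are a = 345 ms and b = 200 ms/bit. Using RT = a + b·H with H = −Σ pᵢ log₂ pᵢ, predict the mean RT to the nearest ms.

H = 0.21·log₂(1/0.21) + 0.10·log₂(1/0.10) + 0.11·log₂(1/0.11) + 0.26·log₂(1/0.26) + 0.32·log₂(1/0.32) = 2.1866 bits.
RT = 345 + 200 × 2.1866 = 782.32 ms.

782 ms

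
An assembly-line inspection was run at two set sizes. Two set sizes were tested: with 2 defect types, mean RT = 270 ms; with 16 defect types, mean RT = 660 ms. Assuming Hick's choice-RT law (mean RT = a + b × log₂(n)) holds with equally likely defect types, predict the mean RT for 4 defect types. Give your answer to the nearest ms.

400 ms

RT is linear in log₂ n, so two points fix the line:
  b = (660 − 270) / (log₂ 16 − log₂ 2) = 390 / (4 − 1) = 130 ms/bit
  a = 270 − 130 × 1 = 140 ms
Then RT(4) = 140 + 130 × log₂ 4 = 140 + 130 × 2 ≈ 400.000 ms.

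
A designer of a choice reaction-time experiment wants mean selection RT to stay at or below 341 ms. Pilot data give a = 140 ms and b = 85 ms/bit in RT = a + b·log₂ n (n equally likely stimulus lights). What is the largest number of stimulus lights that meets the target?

5

85·log₂ n ≤ 341 − 140 = 201, giving log₂ n ≤ 2.3647 and n ≤ 5.150. The largest whole number is 5.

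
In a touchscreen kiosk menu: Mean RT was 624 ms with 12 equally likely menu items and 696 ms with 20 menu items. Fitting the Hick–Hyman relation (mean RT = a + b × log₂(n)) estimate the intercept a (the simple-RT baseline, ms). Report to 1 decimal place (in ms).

Slope: b = (696 − 624) / (log₂ 20 − log₂ 12) = 72/0.7370 = 97.698 ms/bit.
a = RT₁ − b·log₂ n₁ = 624 − 97.698 × 3.5850 = 273.757 ms.

273.8 ms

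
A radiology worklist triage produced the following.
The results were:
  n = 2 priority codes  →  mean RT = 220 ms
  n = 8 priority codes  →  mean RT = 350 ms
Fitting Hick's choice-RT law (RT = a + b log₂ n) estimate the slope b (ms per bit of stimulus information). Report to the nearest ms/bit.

b = (RT₂ − RT₁)/(log₂ n₂ − log₂ n₁) = (350 − 220)/(3 − 1) = 65 ms/bit.

65 ms/bit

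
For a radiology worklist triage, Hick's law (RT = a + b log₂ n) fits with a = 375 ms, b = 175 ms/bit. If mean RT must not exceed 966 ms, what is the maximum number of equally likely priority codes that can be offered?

Set 375 + 175·log₂ n ≤ 966 → log₂ n ≤ (966 − 375)/175 = 3.3771.
So n ≤ 2^3.3771 = 10.390; the largest integer n is 10.

10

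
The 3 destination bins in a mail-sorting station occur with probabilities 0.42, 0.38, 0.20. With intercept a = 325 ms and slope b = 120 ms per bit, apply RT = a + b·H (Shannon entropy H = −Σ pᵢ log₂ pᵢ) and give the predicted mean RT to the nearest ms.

507 ms

H = 0.42·log₂(1/0.42) + 0.38·log₂(1/0.38) + 0.20·log₂(1/0.20) = 1.5205 bits.
RT = 325 + 120 × 1.5205 = 507.46 ms.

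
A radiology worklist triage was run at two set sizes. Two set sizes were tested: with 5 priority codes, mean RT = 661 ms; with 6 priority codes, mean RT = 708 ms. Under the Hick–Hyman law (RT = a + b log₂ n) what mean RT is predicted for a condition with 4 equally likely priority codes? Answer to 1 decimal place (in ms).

603.5 ms

With log₂ n on the abscissa the relation is linear; from the two conditions:
  b = (708 − 661) / (log₂ 6 − log₂ 5) = 47 / (2.5850 − 2.3219) = 178.684 ms/bit
  a = 661 − 178.684 × 2.3219 = 246.109 ms
Then RT(4) = 246.109 + 178.684 × log₂ 4 = 246.109 + 178.684 × 2 ≈ 603.477 ms.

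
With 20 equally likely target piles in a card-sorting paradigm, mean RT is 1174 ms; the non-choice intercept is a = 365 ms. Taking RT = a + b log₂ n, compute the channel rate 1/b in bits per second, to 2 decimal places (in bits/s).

b = (1174 − 365)/log₂ 20 = 809/4.3219 = 187.185 ms per bit = 0.18718 s/bit; the reciprocal is 5.342 bits/s.

5.34 bits/s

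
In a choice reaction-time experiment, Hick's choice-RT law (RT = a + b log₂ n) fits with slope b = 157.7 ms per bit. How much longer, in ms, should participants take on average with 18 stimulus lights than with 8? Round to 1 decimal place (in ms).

The intercept a cancels: ΔRT = b·(log₂ n₂ − log₂ n₁) = b·log₂(n₂/n₁).
log₂(18) − log₂(8) = 4.1699 − 3 = 1.1699.
ΔRT = 157.7 × 1.1699 = 184.497 ms.

184.5 ms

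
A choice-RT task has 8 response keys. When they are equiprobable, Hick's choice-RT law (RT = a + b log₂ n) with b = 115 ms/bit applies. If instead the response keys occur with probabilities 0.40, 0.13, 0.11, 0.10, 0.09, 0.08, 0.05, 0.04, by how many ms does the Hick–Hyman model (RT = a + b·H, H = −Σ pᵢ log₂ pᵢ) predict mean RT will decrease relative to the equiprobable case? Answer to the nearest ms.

Equiprobable entropy H₀ = log₂ 8 = 3.0000 bits.
Skewed entropy H = −Σ pᵢ log₂ pᵢ = 2.5999 bits.
ΔRT = b·(H₀ − H) = 115 × 0.4001 = 46.01 ms.

46 ms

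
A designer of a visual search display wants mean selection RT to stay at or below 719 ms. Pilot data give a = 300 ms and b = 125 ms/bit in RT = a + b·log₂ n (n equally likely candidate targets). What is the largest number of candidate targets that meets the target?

125·log₂ n ≤ 719 − 300 = 419, giving log₂ n ≤ 3.3520 and n ≤ 10.211. The largest whole number is 10.

10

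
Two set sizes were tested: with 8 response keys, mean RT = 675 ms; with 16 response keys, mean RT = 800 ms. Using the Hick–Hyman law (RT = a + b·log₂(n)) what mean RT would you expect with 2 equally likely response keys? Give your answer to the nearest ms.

Solve the two-equation system in a and b:
  b = (800 − 675) / (log₂ 16 − log₂ 8) = 125 / (4 − 3) = 125 ms/bit
  a = 675 − 125 × 3 = 300 ms
Then RT(2) = 300 + 125 × log₂ 2 = 300 + 125 × 1 ≈ 425.000 ms.

425 ms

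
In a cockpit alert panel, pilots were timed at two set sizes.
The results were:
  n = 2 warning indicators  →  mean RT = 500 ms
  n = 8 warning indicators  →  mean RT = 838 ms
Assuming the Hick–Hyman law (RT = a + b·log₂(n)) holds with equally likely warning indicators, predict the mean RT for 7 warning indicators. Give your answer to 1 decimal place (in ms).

Solve the two-equation system in a and b:
  b = (838 − 500) / (log₂ 8 − log₂ 2) = 338 / (3 − 1) = 169.000 ms/bit
  a = 500 − 169.000 × 1 = 331.000 ms
Then RT(7) = 331.000 + 169.000 × log₂ 7 = 331.000 + 169.000 × 2.8074 ≈ 805.443 ms.

805.4 ms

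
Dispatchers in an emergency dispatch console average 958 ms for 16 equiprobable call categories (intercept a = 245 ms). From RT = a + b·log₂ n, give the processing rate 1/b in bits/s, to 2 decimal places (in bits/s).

b = (958 − 245)/log₂ 16 = 713/4 = 178.250 ms per bit = 0.17825 s/bit; the reciprocal is 5.610 bits/s.

5.61 bits/s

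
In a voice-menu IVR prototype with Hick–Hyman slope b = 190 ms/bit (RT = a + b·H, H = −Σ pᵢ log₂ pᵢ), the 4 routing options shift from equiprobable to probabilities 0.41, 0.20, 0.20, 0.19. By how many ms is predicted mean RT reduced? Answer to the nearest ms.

The RT saving is b·ΔH. Equiprobable H₀ = log₂(4) = 2.0000 bits; with the given probabilities H = 1.9114 bits.
b·(H₀ − H) = 190 × (2.0000 − 1.9114) = 16.84 ms.

17 ms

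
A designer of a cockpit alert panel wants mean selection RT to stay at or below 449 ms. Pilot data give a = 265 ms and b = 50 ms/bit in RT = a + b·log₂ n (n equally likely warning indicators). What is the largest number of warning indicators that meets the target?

Information budget: (449 − 265)/50 = 3.6800 bits, so n ≤ 2^3.6800 = 12.817 → at most 12.

12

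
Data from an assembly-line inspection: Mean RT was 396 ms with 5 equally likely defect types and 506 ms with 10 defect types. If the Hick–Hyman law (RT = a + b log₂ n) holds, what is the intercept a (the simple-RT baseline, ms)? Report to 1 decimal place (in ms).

140.6 ms

Slope: b = (506 − 396) / (log₂ 10 − log₂ 5) = 110/1.0000 = 110.000 ms/bit.
a = RT₁ − b·log₂ n₁ = 396 − 110.000 × 2.3219 = 140.588 ms.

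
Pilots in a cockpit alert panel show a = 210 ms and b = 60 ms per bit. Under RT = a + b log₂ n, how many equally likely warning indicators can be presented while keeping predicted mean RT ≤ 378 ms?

6

Set 210 + 60·log₂ n ≤ 378 → log₂ n ≤ (378 − 210)/60 = 2.8000.
So n ≤ 2^2.8000 = 6.964; the largest integer n is 6.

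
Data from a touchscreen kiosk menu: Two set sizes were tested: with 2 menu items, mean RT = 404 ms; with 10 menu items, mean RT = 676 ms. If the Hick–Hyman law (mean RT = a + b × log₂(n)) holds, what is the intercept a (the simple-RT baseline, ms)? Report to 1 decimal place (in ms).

286.9 ms

b = (RT₂ − RT₁)/(log₂ n₂ − log₂ n₁) = (676 − 404)/(3.3219 − 1) = 117.144 ms/bit.
Intercept: a = 404 − 117.144·log₂(2) = 286.856 ms.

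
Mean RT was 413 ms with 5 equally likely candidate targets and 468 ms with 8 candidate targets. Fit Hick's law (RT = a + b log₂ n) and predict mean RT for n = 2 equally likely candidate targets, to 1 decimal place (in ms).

RT is linear in log₂ n, so two points fix the line:
  b = (468 − 413) / (log₂ 8 − log₂ 5) = 55 / (3 − 2.3219) = 81.112 ms/bit
  a = 413 − 81.112 × 2.3219 = 224.663 ms
Then RT(2) = 224.663 + 81.112 × log₂ 2 = 224.663 + 81.112 × 1 ≈ 305.775 ms.

305.8 ms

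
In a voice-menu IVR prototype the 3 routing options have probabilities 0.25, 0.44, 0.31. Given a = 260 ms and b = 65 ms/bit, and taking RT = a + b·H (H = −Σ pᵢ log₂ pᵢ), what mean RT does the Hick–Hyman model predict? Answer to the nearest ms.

360 ms

H = 0.25·log₂(1/0.25) + 0.44·log₂(1/0.44) + 0.31·log₂(1/0.31) = 1.5449 bits.
RT = 260 + 65 × 1.5449 = 360.42 ms.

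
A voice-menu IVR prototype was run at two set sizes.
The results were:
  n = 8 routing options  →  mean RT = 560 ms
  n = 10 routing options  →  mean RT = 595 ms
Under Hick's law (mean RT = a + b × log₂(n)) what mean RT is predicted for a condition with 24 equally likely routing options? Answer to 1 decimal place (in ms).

RT is linear in log₂ n, so two points fix the line:
  b = (595 − 560) / (log₂ 10 − log₂ 8) = 35 / (3.3219 − 3) = 108.720 ms/bit
  a = 560 − 108.720 × 3 = 233.840 ms
Then RT(24) = 233.840 + 108.720 × log₂ 24 = 233.840 + 108.720 × 4.5850 ≈ 732.317 ms.

732.3 ms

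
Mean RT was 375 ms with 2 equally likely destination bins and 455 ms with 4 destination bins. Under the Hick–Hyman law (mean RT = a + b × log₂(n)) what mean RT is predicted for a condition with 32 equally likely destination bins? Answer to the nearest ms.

RT is linear in log₂ n, so two points fix the line:
  b = (455 − 375) / (log₂ 4 − log₂ 2) = 80 / (2 − 1) = 80 ms/bit
  a = 375 − 80 × 1 = 295 ms
Then RT(32) = 295 + 80 × log₂ 32 = 295 + 80 × 5 ≈ 695.000 ms.

695 ms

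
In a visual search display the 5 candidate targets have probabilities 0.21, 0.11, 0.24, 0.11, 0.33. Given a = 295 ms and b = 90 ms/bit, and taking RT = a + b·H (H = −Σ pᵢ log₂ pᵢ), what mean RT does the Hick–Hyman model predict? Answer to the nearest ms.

H = 0.21·log₂(1/0.21) + 0.11·log₂(1/0.11) + 0.24·log₂(1/0.24) + 0.11·log₂(1/0.11) + 0.33·log₂(1/0.33) = 2.1954 bits.
RT = 295 + 90 × 2.1954 = 492.58 ms.

493 ms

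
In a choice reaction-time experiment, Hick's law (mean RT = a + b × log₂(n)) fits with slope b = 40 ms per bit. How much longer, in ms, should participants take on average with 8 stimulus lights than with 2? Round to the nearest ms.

ΔRT = (a + b log₂ n₂) − (a + b log₂ n₁) = b·(log₂ n₂ − log₂ n₁).
log₂(8) − log₂(2) = log₂(8/2) = log₂(4) = 2.
ΔRT = 40 × 2.0000 = 80.000 ms.

80 ms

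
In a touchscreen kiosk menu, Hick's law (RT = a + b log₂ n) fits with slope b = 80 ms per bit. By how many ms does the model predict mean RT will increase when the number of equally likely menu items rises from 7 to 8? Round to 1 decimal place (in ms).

The intercept a cancels: ΔRT = b·(log₂ n₂ − log₂ n₁) = b·log₂(n₂/n₁).
log₂(8) − log₂(7) = 3 − 2.8074 = 0.1926.
ΔRT = 80 × 0.1926 = 15.412 ms.

15.4 ms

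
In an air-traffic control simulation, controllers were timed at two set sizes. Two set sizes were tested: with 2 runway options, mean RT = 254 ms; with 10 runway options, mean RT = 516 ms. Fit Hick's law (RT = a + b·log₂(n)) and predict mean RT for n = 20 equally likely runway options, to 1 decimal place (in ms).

With log₂ n on the abscissa the relation is linear; from the two conditions:
  b = (516 − 254) / (log₂ 10 − log₂ 2) = 262 / (3.3219 − 1) = 112.837 ms/bit
  a = 254 − 112.837 × 1 = 141.163 ms
Then RT(20) = 141.163 + 112.837 × log₂ 20 = 141.163 + 112.837 × 4.3219 ≈ 628.837 ms.

628.8 ms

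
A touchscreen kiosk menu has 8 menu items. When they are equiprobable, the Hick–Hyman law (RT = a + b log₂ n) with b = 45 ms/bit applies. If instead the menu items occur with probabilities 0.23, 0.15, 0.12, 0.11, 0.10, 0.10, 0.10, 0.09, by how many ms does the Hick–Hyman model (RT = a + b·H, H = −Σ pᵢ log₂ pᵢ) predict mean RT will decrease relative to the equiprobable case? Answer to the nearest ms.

3 ms

Equiprobable entropy H₀ = log₂ 8 = 3.0000 bits.
Skewed entropy H = −Σ pᵢ log₂ pᵢ = 2.9248 bits.
ΔRT = b·(H₀ − H) = 45 × 0.0752 = 3.38 ms.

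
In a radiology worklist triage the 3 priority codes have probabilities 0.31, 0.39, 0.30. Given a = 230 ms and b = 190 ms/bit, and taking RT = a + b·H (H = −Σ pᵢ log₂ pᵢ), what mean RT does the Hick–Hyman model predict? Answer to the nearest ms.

529 ms

H = 0.31·log₂(1/0.31) + 0.39·log₂(1/0.39) + 0.30·log₂(1/0.30) = 1.5747 bits.
RT = 230 + 190 × 1.5747 = 529.19 ms.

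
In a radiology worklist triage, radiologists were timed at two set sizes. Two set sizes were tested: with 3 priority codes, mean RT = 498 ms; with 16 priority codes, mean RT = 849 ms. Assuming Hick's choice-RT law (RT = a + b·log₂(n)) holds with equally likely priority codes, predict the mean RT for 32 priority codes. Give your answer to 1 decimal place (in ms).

994.3 ms

Solve the two-equation system in a and b:
  b = (849 − 498) / (log₂ 16 − log₂ 3) = 351 / (4 − 1.5850) = 145.339 ms/bit
  a = 498 − 145.339 × 1.5850 = 267.643 ms
Then RT(32) = 267.643 + 145.339 × log₂ 32 = 267.643 + 145.339 × 5 ≈ 994.339 ms.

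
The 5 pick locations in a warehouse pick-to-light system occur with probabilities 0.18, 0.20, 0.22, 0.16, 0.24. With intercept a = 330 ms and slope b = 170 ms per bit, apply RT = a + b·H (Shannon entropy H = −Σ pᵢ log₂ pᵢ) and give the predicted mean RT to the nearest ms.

722 ms

H = 0.18·log₂(1/0.18) + 0.20·log₂(1/0.20) + 0.22·log₂(1/0.22) + 0.16·log₂(1/0.16) + 0.24·log₂(1/0.24) = 2.3074 bits.
RT = 330 + 170 × 2.3074 = 722.26 ms.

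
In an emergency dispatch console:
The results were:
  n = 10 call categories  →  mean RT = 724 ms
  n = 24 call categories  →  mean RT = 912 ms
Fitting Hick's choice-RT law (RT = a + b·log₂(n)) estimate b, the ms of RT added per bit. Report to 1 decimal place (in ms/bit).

The slope on a log₂ axis is (912 − 724) / (4.5850 − 3.3219) = 148.848 ms/bit.

148.8 ms/bit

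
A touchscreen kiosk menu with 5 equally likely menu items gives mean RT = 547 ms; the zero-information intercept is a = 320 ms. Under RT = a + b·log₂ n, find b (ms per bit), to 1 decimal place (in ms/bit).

b = (547 − 320) / log₂(5) = 227 / 2.3219 = 97.764 ms/bit.

97.8 ms/bit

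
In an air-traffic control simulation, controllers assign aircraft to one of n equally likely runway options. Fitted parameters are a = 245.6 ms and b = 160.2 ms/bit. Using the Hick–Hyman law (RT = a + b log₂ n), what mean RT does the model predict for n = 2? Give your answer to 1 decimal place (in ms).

405.8 ms

log₂(2) = 1 bits, so RT = 245.6 + 160.2 × 1 ≈ 405.800 ms.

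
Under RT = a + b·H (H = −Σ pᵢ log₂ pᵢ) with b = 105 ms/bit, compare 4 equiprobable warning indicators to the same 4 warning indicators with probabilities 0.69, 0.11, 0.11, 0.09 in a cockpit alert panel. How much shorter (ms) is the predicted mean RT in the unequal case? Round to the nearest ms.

Equiprobable entropy H₀ = log₂ 4 = 2.0000 bits.
Skewed entropy H = −Σ pᵢ log₂ pᵢ = 1.3826 bits.
ΔRT = b·(H₀ − H) = 105 × 0.6174 = 64.83 ms.

65 ms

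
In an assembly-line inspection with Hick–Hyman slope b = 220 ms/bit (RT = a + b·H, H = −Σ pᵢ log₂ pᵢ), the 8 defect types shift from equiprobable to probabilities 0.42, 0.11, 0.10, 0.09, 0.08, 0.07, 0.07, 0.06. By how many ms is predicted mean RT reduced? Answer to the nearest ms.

The RT saving is b·ΔH. Equiprobable H₀ = log₂(8) = 3.0000 bits; with the given probabilities H = 2.5929 bits.
b·(H₀ − H) = 220 × (3.0000 − 2.5929) = 89.55 ms.

90 ms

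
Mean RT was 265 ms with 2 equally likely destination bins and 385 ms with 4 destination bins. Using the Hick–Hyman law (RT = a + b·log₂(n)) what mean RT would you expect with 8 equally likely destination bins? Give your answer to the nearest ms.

With log₂ n on the abscissa the relation is linear; from the two conditions:
  b = (385 − 265) / (log₂ 4 − log₂ 2) = 120 / (2 − 1) = 120 ms/bit
  a = 265 − 120 × 1 = 145 ms
Then RT(8) = 145 + 120 × log₂ 8 = 145 + 120 × 3 ≈ 505.000 ms.

505 ms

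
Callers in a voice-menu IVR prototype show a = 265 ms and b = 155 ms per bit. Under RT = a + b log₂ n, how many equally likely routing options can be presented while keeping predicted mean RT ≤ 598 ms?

Set 265 + 155·log₂ n ≤ 598 → log₂ n ≤ (598 − 265)/155 = 2.1484.
So n ≤ 2^2.1484 = 4.433; the largest integer n is 4.

4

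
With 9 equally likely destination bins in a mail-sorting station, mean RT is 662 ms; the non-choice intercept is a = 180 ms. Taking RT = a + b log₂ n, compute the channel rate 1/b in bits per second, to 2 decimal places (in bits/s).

b = (662 − 180)/log₂ 9 = 482/3.1699 = 152.054 ms per bit = 0.15205 s/bit; the reciprocal is 6.577 bits/s.

6.58 bits/s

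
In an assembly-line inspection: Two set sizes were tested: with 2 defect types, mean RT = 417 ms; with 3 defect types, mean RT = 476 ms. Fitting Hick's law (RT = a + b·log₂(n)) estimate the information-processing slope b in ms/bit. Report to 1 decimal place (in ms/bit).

Slope: b = (476 − 417) / (log₂ 3 − log₂ 2) = 59/0.5850 = 100.861 ms/bit.

100.9 ms/bit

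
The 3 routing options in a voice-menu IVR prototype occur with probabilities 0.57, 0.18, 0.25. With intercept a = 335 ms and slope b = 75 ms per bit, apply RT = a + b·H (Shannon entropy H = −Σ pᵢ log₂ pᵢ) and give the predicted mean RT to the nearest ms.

441 ms

Entropy contributions −pᵢ log₂ pᵢ: 0.4623, 0.4453, 0.5000; sum H = 1.4076 bits.
RT = a + bH = 335 + 75·1.4076 = 440.57 ms.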